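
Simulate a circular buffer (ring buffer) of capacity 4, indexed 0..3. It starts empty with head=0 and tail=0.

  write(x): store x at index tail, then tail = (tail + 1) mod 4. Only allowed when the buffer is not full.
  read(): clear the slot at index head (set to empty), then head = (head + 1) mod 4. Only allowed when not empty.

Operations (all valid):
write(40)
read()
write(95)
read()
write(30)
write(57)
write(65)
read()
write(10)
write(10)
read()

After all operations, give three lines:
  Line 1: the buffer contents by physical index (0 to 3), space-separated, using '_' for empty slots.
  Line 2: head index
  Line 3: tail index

Answer: 65 10 10 _
0
3

Derivation:
write(40): buf=[40 _ _ _], head=0, tail=1, size=1
read(): buf=[_ _ _ _], head=1, tail=1, size=0
write(95): buf=[_ 95 _ _], head=1, tail=2, size=1
read(): buf=[_ _ _ _], head=2, tail=2, size=0
write(30): buf=[_ _ 30 _], head=2, tail=3, size=1
write(57): buf=[_ _ 30 57], head=2, tail=0, size=2
write(65): buf=[65 _ 30 57], head=2, tail=1, size=3
read(): buf=[65 _ _ 57], head=3, tail=1, size=2
write(10): buf=[65 10 _ 57], head=3, tail=2, size=3
write(10): buf=[65 10 10 57], head=3, tail=3, size=4
read(): buf=[65 10 10 _], head=0, tail=3, size=3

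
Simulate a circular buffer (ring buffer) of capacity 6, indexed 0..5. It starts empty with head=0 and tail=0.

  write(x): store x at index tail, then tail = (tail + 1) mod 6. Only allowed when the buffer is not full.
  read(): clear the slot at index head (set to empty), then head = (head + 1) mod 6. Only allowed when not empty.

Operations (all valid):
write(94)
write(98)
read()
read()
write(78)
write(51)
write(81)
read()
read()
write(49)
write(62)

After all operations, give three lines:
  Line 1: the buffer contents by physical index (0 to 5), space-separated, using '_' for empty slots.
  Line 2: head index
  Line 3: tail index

write(94): buf=[94 _ _ _ _ _], head=0, tail=1, size=1
write(98): buf=[94 98 _ _ _ _], head=0, tail=2, size=2
read(): buf=[_ 98 _ _ _ _], head=1, tail=2, size=1
read(): buf=[_ _ _ _ _ _], head=2, tail=2, size=0
write(78): buf=[_ _ 78 _ _ _], head=2, tail=3, size=1
write(51): buf=[_ _ 78 51 _ _], head=2, tail=4, size=2
write(81): buf=[_ _ 78 51 81 _], head=2, tail=5, size=3
read(): buf=[_ _ _ 51 81 _], head=3, tail=5, size=2
read(): buf=[_ _ _ _ 81 _], head=4, tail=5, size=1
write(49): buf=[_ _ _ _ 81 49], head=4, tail=0, size=2
write(62): buf=[62 _ _ _ 81 49], head=4, tail=1, size=3

Answer: 62 _ _ _ 81 49
4
1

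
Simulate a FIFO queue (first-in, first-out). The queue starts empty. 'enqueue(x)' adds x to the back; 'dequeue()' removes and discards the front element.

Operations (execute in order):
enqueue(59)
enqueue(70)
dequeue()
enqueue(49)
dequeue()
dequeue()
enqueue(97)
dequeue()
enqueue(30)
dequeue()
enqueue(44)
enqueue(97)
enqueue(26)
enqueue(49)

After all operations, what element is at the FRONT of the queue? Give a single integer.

enqueue(59): queue = [59]
enqueue(70): queue = [59, 70]
dequeue(): queue = [70]
enqueue(49): queue = [70, 49]
dequeue(): queue = [49]
dequeue(): queue = []
enqueue(97): queue = [97]
dequeue(): queue = []
enqueue(30): queue = [30]
dequeue(): queue = []
enqueue(44): queue = [44]
enqueue(97): queue = [44, 97]
enqueue(26): queue = [44, 97, 26]
enqueue(49): queue = [44, 97, 26, 49]

Answer: 44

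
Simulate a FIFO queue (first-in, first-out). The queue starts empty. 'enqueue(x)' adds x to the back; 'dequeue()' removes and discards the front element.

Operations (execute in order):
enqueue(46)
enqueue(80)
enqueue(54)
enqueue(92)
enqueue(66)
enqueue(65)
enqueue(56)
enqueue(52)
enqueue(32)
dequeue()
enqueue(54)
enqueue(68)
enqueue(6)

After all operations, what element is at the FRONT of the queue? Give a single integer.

Answer: 80

Derivation:
enqueue(46): queue = [46]
enqueue(80): queue = [46, 80]
enqueue(54): queue = [46, 80, 54]
enqueue(92): queue = [46, 80, 54, 92]
enqueue(66): queue = [46, 80, 54, 92, 66]
enqueue(65): queue = [46, 80, 54, 92, 66, 65]
enqueue(56): queue = [46, 80, 54, 92, 66, 65, 56]
enqueue(52): queue = [46, 80, 54, 92, 66, 65, 56, 52]
enqueue(32): queue = [46, 80, 54, 92, 66, 65, 56, 52, 32]
dequeue(): queue = [80, 54, 92, 66, 65, 56, 52, 32]
enqueue(54): queue = [80, 54, 92, 66, 65, 56, 52, 32, 54]
enqueue(68): queue = [80, 54, 92, 66, 65, 56, 52, 32, 54, 68]
enqueue(6): queue = [80, 54, 92, 66, 65, 56, 52, 32, 54, 68, 6]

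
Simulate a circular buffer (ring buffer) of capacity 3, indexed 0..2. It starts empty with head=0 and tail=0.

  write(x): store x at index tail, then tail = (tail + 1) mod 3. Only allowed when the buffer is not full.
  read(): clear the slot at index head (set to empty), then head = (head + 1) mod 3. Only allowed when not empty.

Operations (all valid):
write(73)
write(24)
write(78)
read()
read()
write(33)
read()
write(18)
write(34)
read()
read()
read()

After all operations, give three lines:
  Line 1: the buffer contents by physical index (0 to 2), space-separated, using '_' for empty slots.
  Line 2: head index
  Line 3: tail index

Answer: _ _ _
0
0

Derivation:
write(73): buf=[73 _ _], head=0, tail=1, size=1
write(24): buf=[73 24 _], head=0, tail=2, size=2
write(78): buf=[73 24 78], head=0, tail=0, size=3
read(): buf=[_ 24 78], head=1, tail=0, size=2
read(): buf=[_ _ 78], head=2, tail=0, size=1
write(33): buf=[33 _ 78], head=2, tail=1, size=2
read(): buf=[33 _ _], head=0, tail=1, size=1
write(18): buf=[33 18 _], head=0, tail=2, size=2
write(34): buf=[33 18 34], head=0, tail=0, size=3
read(): buf=[_ 18 34], head=1, tail=0, size=2
read(): buf=[_ _ 34], head=2, tail=0, size=1
read(): buf=[_ _ _], head=0, tail=0, size=0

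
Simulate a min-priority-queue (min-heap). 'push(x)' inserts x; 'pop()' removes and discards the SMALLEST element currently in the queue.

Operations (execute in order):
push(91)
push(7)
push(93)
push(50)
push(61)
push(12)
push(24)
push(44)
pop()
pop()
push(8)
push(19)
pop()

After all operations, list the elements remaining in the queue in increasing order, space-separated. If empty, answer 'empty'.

push(91): heap contents = [91]
push(7): heap contents = [7, 91]
push(93): heap contents = [7, 91, 93]
push(50): heap contents = [7, 50, 91, 93]
push(61): heap contents = [7, 50, 61, 91, 93]
push(12): heap contents = [7, 12, 50, 61, 91, 93]
push(24): heap contents = [7, 12, 24, 50, 61, 91, 93]
push(44): heap contents = [7, 12, 24, 44, 50, 61, 91, 93]
pop() → 7: heap contents = [12, 24, 44, 50, 61, 91, 93]
pop() → 12: heap contents = [24, 44, 50, 61, 91, 93]
push(8): heap contents = [8, 24, 44, 50, 61, 91, 93]
push(19): heap contents = [8, 19, 24, 44, 50, 61, 91, 93]
pop() → 8: heap contents = [19, 24, 44, 50, 61, 91, 93]

Answer: 19 24 44 50 61 91 93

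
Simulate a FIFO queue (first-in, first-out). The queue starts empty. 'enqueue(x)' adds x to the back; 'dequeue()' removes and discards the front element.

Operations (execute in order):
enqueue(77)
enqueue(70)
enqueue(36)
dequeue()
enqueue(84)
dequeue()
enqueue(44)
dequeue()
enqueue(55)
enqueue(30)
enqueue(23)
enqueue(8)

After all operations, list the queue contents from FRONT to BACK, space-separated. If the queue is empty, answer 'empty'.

Answer: 84 44 55 30 23 8

Derivation:
enqueue(77): [77]
enqueue(70): [77, 70]
enqueue(36): [77, 70, 36]
dequeue(): [70, 36]
enqueue(84): [70, 36, 84]
dequeue(): [36, 84]
enqueue(44): [36, 84, 44]
dequeue(): [84, 44]
enqueue(55): [84, 44, 55]
enqueue(30): [84, 44, 55, 30]
enqueue(23): [84, 44, 55, 30, 23]
enqueue(8): [84, 44, 55, 30, 23, 8]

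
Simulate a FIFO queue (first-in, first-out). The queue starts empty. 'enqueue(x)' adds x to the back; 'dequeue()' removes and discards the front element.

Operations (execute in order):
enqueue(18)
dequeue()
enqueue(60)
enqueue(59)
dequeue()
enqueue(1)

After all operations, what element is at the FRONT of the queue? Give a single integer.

enqueue(18): queue = [18]
dequeue(): queue = []
enqueue(60): queue = [60]
enqueue(59): queue = [60, 59]
dequeue(): queue = [59]
enqueue(1): queue = [59, 1]

Answer: 59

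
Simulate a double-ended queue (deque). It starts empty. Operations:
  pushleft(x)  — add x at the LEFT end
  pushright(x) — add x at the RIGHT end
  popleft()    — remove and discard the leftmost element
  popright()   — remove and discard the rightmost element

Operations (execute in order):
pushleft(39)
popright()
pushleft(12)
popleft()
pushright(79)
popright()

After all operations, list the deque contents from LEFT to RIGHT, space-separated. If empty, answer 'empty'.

pushleft(39): [39]
popright(): []
pushleft(12): [12]
popleft(): []
pushright(79): [79]
popright(): []

Answer: empty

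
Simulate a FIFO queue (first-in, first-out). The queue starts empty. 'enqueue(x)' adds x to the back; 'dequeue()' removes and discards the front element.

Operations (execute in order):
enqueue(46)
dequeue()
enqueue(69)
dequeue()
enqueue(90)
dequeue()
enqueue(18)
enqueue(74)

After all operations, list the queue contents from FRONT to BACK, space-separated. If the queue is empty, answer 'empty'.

enqueue(46): [46]
dequeue(): []
enqueue(69): [69]
dequeue(): []
enqueue(90): [90]
dequeue(): []
enqueue(18): [18]
enqueue(74): [18, 74]

Answer: 18 74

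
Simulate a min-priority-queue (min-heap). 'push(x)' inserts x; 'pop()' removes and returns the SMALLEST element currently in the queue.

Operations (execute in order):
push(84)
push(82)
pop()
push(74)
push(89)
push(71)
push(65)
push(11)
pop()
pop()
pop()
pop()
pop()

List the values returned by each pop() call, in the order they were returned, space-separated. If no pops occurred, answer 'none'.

push(84): heap contents = [84]
push(82): heap contents = [82, 84]
pop() → 82: heap contents = [84]
push(74): heap contents = [74, 84]
push(89): heap contents = [74, 84, 89]
push(71): heap contents = [71, 74, 84, 89]
push(65): heap contents = [65, 71, 74, 84, 89]
push(11): heap contents = [11, 65, 71, 74, 84, 89]
pop() → 11: heap contents = [65, 71, 74, 84, 89]
pop() → 65: heap contents = [71, 74, 84, 89]
pop() → 71: heap contents = [74, 84, 89]
pop() → 74: heap contents = [84, 89]
pop() → 84: heap contents = [89]

Answer: 82 11 65 71 74 84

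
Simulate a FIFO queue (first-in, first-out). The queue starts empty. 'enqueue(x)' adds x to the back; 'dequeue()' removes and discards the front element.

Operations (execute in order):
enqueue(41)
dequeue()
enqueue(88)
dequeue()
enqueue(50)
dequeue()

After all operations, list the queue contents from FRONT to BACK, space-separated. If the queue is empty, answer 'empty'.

Answer: empty

Derivation:
enqueue(41): [41]
dequeue(): []
enqueue(88): [88]
dequeue(): []
enqueue(50): [50]
dequeue(): []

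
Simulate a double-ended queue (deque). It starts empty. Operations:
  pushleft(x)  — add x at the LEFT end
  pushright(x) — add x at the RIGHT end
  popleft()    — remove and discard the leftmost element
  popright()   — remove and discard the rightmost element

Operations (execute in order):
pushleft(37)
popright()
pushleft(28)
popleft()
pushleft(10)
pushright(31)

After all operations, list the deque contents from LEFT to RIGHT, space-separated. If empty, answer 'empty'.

pushleft(37): [37]
popright(): []
pushleft(28): [28]
popleft(): []
pushleft(10): [10]
pushright(31): [10, 31]

Answer: 10 31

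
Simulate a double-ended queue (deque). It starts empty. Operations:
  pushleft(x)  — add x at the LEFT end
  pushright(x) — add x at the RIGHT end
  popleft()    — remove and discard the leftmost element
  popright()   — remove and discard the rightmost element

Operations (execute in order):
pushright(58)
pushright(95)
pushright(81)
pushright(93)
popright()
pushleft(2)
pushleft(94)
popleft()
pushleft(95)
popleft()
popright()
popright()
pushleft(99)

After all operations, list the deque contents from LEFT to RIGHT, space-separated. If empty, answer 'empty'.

Answer: 99 2 58

Derivation:
pushright(58): [58]
pushright(95): [58, 95]
pushright(81): [58, 95, 81]
pushright(93): [58, 95, 81, 93]
popright(): [58, 95, 81]
pushleft(2): [2, 58, 95, 81]
pushleft(94): [94, 2, 58, 95, 81]
popleft(): [2, 58, 95, 81]
pushleft(95): [95, 2, 58, 95, 81]
popleft(): [2, 58, 95, 81]
popright(): [2, 58, 95]
popright(): [2, 58]
pushleft(99): [99, 2, 58]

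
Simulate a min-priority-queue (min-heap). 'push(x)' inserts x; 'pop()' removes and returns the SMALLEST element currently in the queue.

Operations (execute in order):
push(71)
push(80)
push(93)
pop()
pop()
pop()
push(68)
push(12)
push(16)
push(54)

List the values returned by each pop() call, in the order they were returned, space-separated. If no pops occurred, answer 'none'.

Answer: 71 80 93

Derivation:
push(71): heap contents = [71]
push(80): heap contents = [71, 80]
push(93): heap contents = [71, 80, 93]
pop() → 71: heap contents = [80, 93]
pop() → 80: heap contents = [93]
pop() → 93: heap contents = []
push(68): heap contents = [68]
push(12): heap contents = [12, 68]
push(16): heap contents = [12, 16, 68]
push(54): heap contents = [12, 16, 54, 68]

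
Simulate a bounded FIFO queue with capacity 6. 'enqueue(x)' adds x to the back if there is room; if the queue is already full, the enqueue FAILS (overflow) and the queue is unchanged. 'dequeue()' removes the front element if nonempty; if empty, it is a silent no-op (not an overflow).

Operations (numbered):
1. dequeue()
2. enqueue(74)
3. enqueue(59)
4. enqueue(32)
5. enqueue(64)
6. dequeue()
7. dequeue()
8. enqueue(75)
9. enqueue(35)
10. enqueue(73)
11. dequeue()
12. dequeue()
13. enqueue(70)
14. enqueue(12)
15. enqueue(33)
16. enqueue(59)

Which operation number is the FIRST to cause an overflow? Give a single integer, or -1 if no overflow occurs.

1. dequeue(): empty, no-op, size=0
2. enqueue(74): size=1
3. enqueue(59): size=2
4. enqueue(32): size=3
5. enqueue(64): size=4
6. dequeue(): size=3
7. dequeue(): size=2
8. enqueue(75): size=3
9. enqueue(35): size=4
10. enqueue(73): size=5
11. dequeue(): size=4
12. dequeue(): size=3
13. enqueue(70): size=4
14. enqueue(12): size=5
15. enqueue(33): size=6
16. enqueue(59): size=6=cap → OVERFLOW (fail)

Answer: 16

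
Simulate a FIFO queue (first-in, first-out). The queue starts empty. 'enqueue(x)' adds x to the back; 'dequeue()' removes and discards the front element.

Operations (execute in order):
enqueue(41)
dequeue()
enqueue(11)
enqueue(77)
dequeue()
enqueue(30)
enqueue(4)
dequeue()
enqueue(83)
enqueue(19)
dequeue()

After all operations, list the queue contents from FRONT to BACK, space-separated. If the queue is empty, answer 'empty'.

Answer: 4 83 19

Derivation:
enqueue(41): [41]
dequeue(): []
enqueue(11): [11]
enqueue(77): [11, 77]
dequeue(): [77]
enqueue(30): [77, 30]
enqueue(4): [77, 30, 4]
dequeue(): [30, 4]
enqueue(83): [30, 4, 83]
enqueue(19): [30, 4, 83, 19]
dequeue(): [4, 83, 19]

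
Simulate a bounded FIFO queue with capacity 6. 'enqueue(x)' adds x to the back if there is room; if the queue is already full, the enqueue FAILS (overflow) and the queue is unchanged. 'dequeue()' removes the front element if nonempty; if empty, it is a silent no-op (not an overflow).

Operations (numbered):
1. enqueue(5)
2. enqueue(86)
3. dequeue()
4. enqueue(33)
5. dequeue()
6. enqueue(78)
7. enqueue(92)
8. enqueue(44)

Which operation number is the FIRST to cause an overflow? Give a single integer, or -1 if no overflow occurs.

1. enqueue(5): size=1
2. enqueue(86): size=2
3. dequeue(): size=1
4. enqueue(33): size=2
5. dequeue(): size=1
6. enqueue(78): size=2
7. enqueue(92): size=3
8. enqueue(44): size=4

Answer: -1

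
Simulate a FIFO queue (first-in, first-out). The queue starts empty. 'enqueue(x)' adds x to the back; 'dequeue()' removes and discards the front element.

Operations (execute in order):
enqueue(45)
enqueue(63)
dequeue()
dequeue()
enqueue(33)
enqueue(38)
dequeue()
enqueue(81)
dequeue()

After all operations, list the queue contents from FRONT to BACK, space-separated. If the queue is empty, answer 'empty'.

enqueue(45): [45]
enqueue(63): [45, 63]
dequeue(): [63]
dequeue(): []
enqueue(33): [33]
enqueue(38): [33, 38]
dequeue(): [38]
enqueue(81): [38, 81]
dequeue(): [81]

Answer: 81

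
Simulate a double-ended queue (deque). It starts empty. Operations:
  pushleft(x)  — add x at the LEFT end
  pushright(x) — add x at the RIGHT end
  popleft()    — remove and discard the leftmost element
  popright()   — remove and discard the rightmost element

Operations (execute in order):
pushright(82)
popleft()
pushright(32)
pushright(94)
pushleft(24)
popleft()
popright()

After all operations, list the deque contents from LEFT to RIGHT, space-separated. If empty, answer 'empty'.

pushright(82): [82]
popleft(): []
pushright(32): [32]
pushright(94): [32, 94]
pushleft(24): [24, 32, 94]
popleft(): [32, 94]
popright(): [32]

Answer: 32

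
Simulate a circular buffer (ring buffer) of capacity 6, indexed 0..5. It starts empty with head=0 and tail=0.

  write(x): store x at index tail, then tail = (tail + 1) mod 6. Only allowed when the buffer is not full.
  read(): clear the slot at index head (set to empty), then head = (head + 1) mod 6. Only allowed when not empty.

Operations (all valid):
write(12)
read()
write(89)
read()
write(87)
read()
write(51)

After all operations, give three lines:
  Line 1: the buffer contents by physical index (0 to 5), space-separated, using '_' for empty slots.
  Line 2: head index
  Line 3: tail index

Answer: _ _ _ 51 _ _
3
4

Derivation:
write(12): buf=[12 _ _ _ _ _], head=0, tail=1, size=1
read(): buf=[_ _ _ _ _ _], head=1, tail=1, size=0
write(89): buf=[_ 89 _ _ _ _], head=1, tail=2, size=1
read(): buf=[_ _ _ _ _ _], head=2, tail=2, size=0
write(87): buf=[_ _ 87 _ _ _], head=2, tail=3, size=1
read(): buf=[_ _ _ _ _ _], head=3, tail=3, size=0
write(51): buf=[_ _ _ 51 _ _], head=3, tail=4, size=1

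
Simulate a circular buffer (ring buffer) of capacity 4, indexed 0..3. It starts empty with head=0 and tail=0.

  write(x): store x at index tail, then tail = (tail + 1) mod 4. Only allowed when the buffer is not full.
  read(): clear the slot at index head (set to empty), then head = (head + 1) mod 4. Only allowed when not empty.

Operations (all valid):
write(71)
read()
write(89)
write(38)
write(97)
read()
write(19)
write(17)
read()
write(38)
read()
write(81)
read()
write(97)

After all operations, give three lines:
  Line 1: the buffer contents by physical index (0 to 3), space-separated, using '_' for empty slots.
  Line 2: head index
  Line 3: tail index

write(71): buf=[71 _ _ _], head=0, tail=1, size=1
read(): buf=[_ _ _ _], head=1, tail=1, size=0
write(89): buf=[_ 89 _ _], head=1, tail=2, size=1
write(38): buf=[_ 89 38 _], head=1, tail=3, size=2
write(97): buf=[_ 89 38 97], head=1, tail=0, size=3
read(): buf=[_ _ 38 97], head=2, tail=0, size=2
write(19): buf=[19 _ 38 97], head=2, tail=1, size=3
write(17): buf=[19 17 38 97], head=2, tail=2, size=4
read(): buf=[19 17 _ 97], head=3, tail=2, size=3
write(38): buf=[19 17 38 97], head=3, tail=3, size=4
read(): buf=[19 17 38 _], head=0, tail=3, size=3
write(81): buf=[19 17 38 81], head=0, tail=0, size=4
read(): buf=[_ 17 38 81], head=1, tail=0, size=3
write(97): buf=[97 17 38 81], head=1, tail=1, size=4

Answer: 97 17 38 81
1
1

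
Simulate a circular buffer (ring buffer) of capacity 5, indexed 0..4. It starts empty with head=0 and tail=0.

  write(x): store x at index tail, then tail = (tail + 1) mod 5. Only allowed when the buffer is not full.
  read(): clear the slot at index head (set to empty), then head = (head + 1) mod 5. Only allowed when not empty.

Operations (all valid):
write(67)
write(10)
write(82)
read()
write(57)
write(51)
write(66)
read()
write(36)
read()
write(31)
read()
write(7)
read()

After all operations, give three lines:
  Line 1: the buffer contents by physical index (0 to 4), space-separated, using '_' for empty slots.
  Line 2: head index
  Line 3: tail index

write(67): buf=[67 _ _ _ _], head=0, tail=1, size=1
write(10): buf=[67 10 _ _ _], head=0, tail=2, size=2
write(82): buf=[67 10 82 _ _], head=0, tail=3, size=3
read(): buf=[_ 10 82 _ _], head=1, tail=3, size=2
write(57): buf=[_ 10 82 57 _], head=1, tail=4, size=3
write(51): buf=[_ 10 82 57 51], head=1, tail=0, size=4
write(66): buf=[66 10 82 57 51], head=1, tail=1, size=5
read(): buf=[66 _ 82 57 51], head=2, tail=1, size=4
write(36): buf=[66 36 82 57 51], head=2, tail=2, size=5
read(): buf=[66 36 _ 57 51], head=3, tail=2, size=4
write(31): buf=[66 36 31 57 51], head=3, tail=3, size=5
read(): buf=[66 36 31 _ 51], head=4, tail=3, size=4
write(7): buf=[66 36 31 7 51], head=4, tail=4, size=5
read(): buf=[66 36 31 7 _], head=0, tail=4, size=4

Answer: 66 36 31 7 _
0
4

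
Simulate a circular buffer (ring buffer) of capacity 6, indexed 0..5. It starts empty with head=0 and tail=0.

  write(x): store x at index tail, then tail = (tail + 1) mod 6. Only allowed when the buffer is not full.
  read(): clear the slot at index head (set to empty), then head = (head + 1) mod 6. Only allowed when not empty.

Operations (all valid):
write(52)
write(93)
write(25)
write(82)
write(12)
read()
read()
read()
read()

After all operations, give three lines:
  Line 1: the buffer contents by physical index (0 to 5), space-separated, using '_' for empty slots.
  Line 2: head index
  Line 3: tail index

Answer: _ _ _ _ 12 _
4
5

Derivation:
write(52): buf=[52 _ _ _ _ _], head=0, tail=1, size=1
write(93): buf=[52 93 _ _ _ _], head=0, tail=2, size=2
write(25): buf=[52 93 25 _ _ _], head=0, tail=3, size=3
write(82): buf=[52 93 25 82 _ _], head=0, tail=4, size=4
write(12): buf=[52 93 25 82 12 _], head=0, tail=5, size=5
read(): buf=[_ 93 25 82 12 _], head=1, tail=5, size=4
read(): buf=[_ _ 25 82 12 _], head=2, tail=5, size=3
read(): buf=[_ _ _ 82 12 _], head=3, tail=5, size=2
read(): buf=[_ _ _ _ 12 _], head=4, tail=5, size=1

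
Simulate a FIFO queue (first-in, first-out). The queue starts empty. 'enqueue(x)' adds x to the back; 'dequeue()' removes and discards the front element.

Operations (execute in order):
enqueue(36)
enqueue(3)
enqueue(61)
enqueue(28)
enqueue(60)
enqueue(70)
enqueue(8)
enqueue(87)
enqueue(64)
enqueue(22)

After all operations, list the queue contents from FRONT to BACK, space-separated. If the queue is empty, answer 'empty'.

enqueue(36): [36]
enqueue(3): [36, 3]
enqueue(61): [36, 3, 61]
enqueue(28): [36, 3, 61, 28]
enqueue(60): [36, 3, 61, 28, 60]
enqueue(70): [36, 3, 61, 28, 60, 70]
enqueue(8): [36, 3, 61, 28, 60, 70, 8]
enqueue(87): [36, 3, 61, 28, 60, 70, 8, 87]
enqueue(64): [36, 3, 61, 28, 60, 70, 8, 87, 64]
enqueue(22): [36, 3, 61, 28, 60, 70, 8, 87, 64, 22]

Answer: 36 3 61 28 60 70 8 87 64 22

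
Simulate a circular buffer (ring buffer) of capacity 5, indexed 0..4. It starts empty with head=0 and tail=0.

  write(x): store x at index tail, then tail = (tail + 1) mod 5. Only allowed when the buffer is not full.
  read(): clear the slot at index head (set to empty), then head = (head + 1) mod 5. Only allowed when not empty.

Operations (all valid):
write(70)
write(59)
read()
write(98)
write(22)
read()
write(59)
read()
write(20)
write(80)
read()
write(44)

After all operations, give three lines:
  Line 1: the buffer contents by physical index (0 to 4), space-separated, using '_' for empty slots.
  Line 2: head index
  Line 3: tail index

write(70): buf=[70 _ _ _ _], head=0, tail=1, size=1
write(59): buf=[70 59 _ _ _], head=0, tail=2, size=2
read(): buf=[_ 59 _ _ _], head=1, tail=2, size=1
write(98): buf=[_ 59 98 _ _], head=1, tail=3, size=2
write(22): buf=[_ 59 98 22 _], head=1, tail=4, size=3
read(): buf=[_ _ 98 22 _], head=2, tail=4, size=2
write(59): buf=[_ _ 98 22 59], head=2, tail=0, size=3
read(): buf=[_ _ _ 22 59], head=3, tail=0, size=2
write(20): buf=[20 _ _ 22 59], head=3, tail=1, size=3
write(80): buf=[20 80 _ 22 59], head=3, tail=2, size=4
read(): buf=[20 80 _ _ 59], head=4, tail=2, size=3
write(44): buf=[20 80 44 _ 59], head=4, tail=3, size=4

Answer: 20 80 44 _ 59
4
3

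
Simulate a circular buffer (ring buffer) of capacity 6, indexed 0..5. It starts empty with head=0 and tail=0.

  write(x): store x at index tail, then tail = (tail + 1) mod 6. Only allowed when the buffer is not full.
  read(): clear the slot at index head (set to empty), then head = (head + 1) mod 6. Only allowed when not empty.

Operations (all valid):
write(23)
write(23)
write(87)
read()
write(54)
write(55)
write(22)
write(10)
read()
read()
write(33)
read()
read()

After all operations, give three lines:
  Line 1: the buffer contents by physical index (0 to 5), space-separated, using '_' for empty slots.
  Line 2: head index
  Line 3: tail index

Answer: 10 33 _ _ _ 22
5
2

Derivation:
write(23): buf=[23 _ _ _ _ _], head=0, tail=1, size=1
write(23): buf=[23 23 _ _ _ _], head=0, tail=2, size=2
write(87): buf=[23 23 87 _ _ _], head=0, tail=3, size=3
read(): buf=[_ 23 87 _ _ _], head=1, tail=3, size=2
write(54): buf=[_ 23 87 54 _ _], head=1, tail=4, size=3
write(55): buf=[_ 23 87 54 55 _], head=1, tail=5, size=4
write(22): buf=[_ 23 87 54 55 22], head=1, tail=0, size=5
write(10): buf=[10 23 87 54 55 22], head=1, tail=1, size=6
read(): buf=[10 _ 87 54 55 22], head=2, tail=1, size=5
read(): buf=[10 _ _ 54 55 22], head=3, tail=1, size=4
write(33): buf=[10 33 _ 54 55 22], head=3, tail=2, size=5
read(): buf=[10 33 _ _ 55 22], head=4, tail=2, size=4
read(): buf=[10 33 _ _ _ 22], head=5, tail=2, size=3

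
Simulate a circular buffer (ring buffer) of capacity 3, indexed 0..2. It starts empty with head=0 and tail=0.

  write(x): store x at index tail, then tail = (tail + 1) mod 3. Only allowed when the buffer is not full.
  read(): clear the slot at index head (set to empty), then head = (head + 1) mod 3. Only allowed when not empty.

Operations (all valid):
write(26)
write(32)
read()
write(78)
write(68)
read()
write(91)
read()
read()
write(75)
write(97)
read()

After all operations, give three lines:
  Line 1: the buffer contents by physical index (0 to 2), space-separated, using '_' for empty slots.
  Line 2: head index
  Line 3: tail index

Answer: 97 _ 75
2
1

Derivation:
write(26): buf=[26 _ _], head=0, tail=1, size=1
write(32): buf=[26 32 _], head=0, tail=2, size=2
read(): buf=[_ 32 _], head=1, tail=2, size=1
write(78): buf=[_ 32 78], head=1, tail=0, size=2
write(68): buf=[68 32 78], head=1, tail=1, size=3
read(): buf=[68 _ 78], head=2, tail=1, size=2
write(91): buf=[68 91 78], head=2, tail=2, size=3
read(): buf=[68 91 _], head=0, tail=2, size=2
read(): buf=[_ 91 _], head=1, tail=2, size=1
write(75): buf=[_ 91 75], head=1, tail=0, size=2
write(97): buf=[97 91 75], head=1, tail=1, size=3
read(): buf=[97 _ 75], head=2, tail=1, size=2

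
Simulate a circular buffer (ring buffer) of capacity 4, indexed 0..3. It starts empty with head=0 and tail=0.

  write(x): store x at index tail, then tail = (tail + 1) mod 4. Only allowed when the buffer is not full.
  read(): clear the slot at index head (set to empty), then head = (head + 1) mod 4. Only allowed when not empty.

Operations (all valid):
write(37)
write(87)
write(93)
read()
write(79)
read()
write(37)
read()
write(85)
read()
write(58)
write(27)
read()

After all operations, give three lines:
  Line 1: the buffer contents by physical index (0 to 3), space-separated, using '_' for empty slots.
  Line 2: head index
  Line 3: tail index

Answer: _ 85 58 27
1
0

Derivation:
write(37): buf=[37 _ _ _], head=0, tail=1, size=1
write(87): buf=[37 87 _ _], head=0, tail=2, size=2
write(93): buf=[37 87 93 _], head=0, tail=3, size=3
read(): buf=[_ 87 93 _], head=1, tail=3, size=2
write(79): buf=[_ 87 93 79], head=1, tail=0, size=3
read(): buf=[_ _ 93 79], head=2, tail=0, size=2
write(37): buf=[37 _ 93 79], head=2, tail=1, size=3
read(): buf=[37 _ _ 79], head=3, tail=1, size=2
write(85): buf=[37 85 _ 79], head=3, tail=2, size=3
read(): buf=[37 85 _ _], head=0, tail=2, size=2
write(58): buf=[37 85 58 _], head=0, tail=3, size=3
write(27): buf=[37 85 58 27], head=0, tail=0, size=4
read(): buf=[_ 85 58 27], head=1, tail=0, size=3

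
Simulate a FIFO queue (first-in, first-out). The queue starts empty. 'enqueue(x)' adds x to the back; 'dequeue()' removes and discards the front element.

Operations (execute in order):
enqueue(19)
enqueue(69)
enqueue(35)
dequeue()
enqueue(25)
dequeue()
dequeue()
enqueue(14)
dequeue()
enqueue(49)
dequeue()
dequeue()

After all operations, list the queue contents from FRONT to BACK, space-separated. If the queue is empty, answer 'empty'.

Answer: empty

Derivation:
enqueue(19): [19]
enqueue(69): [19, 69]
enqueue(35): [19, 69, 35]
dequeue(): [69, 35]
enqueue(25): [69, 35, 25]
dequeue(): [35, 25]
dequeue(): [25]
enqueue(14): [25, 14]
dequeue(): [14]
enqueue(49): [14, 49]
dequeue(): [49]
dequeue(): []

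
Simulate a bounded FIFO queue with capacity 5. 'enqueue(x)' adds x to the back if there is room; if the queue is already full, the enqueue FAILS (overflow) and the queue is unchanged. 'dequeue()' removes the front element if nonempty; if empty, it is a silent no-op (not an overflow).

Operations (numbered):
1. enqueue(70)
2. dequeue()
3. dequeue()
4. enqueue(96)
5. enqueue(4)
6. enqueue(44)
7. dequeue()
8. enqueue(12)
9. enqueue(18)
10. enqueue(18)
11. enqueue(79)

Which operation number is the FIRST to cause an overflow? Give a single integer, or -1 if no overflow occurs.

1. enqueue(70): size=1
2. dequeue(): size=0
3. dequeue(): empty, no-op, size=0
4. enqueue(96): size=1
5. enqueue(4): size=2
6. enqueue(44): size=3
7. dequeue(): size=2
8. enqueue(12): size=3
9. enqueue(18): size=4
10. enqueue(18): size=5
11. enqueue(79): size=5=cap → OVERFLOW (fail)

Answer: 11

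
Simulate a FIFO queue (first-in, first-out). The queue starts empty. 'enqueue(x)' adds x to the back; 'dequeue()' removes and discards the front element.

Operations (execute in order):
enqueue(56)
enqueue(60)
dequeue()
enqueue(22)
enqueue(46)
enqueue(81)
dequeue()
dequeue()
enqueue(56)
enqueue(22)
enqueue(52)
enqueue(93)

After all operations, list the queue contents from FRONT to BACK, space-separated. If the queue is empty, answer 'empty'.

enqueue(56): [56]
enqueue(60): [56, 60]
dequeue(): [60]
enqueue(22): [60, 22]
enqueue(46): [60, 22, 46]
enqueue(81): [60, 22, 46, 81]
dequeue(): [22, 46, 81]
dequeue(): [46, 81]
enqueue(56): [46, 81, 56]
enqueue(22): [46, 81, 56, 22]
enqueue(52): [46, 81, 56, 22, 52]
enqueue(93): [46, 81, 56, 22, 52, 93]

Answer: 46 81 56 22 52 93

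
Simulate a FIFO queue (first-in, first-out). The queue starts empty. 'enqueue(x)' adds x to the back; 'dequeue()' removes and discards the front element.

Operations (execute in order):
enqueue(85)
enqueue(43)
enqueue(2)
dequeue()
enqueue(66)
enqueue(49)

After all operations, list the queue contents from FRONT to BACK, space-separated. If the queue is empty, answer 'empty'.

enqueue(85): [85]
enqueue(43): [85, 43]
enqueue(2): [85, 43, 2]
dequeue(): [43, 2]
enqueue(66): [43, 2, 66]
enqueue(49): [43, 2, 66, 49]

Answer: 43 2 66 49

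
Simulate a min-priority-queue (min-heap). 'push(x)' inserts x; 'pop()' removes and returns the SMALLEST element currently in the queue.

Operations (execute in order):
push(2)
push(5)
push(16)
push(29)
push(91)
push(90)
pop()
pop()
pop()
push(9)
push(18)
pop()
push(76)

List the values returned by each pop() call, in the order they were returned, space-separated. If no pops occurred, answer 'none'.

push(2): heap contents = [2]
push(5): heap contents = [2, 5]
push(16): heap contents = [2, 5, 16]
push(29): heap contents = [2, 5, 16, 29]
push(91): heap contents = [2, 5, 16, 29, 91]
push(90): heap contents = [2, 5, 16, 29, 90, 91]
pop() → 2: heap contents = [5, 16, 29, 90, 91]
pop() → 5: heap contents = [16, 29, 90, 91]
pop() → 16: heap contents = [29, 90, 91]
push(9): heap contents = [9, 29, 90, 91]
push(18): heap contents = [9, 18, 29, 90, 91]
pop() → 9: heap contents = [18, 29, 90, 91]
push(76): heap contents = [18, 29, 76, 90, 91]

Answer: 2 5 16 9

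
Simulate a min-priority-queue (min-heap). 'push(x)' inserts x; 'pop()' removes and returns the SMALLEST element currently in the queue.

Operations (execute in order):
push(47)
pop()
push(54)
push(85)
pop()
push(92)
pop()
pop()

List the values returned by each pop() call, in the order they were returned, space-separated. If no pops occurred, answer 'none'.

push(47): heap contents = [47]
pop() → 47: heap contents = []
push(54): heap contents = [54]
push(85): heap contents = [54, 85]
pop() → 54: heap contents = [85]
push(92): heap contents = [85, 92]
pop() → 85: heap contents = [92]
pop() → 92: heap contents = []

Answer: 47 54 85 92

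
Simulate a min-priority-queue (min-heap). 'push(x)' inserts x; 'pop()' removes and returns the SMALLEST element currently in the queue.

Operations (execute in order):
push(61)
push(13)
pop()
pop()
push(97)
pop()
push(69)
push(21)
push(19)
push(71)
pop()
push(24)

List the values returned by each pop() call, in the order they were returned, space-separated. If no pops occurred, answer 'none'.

Answer: 13 61 97 19

Derivation:
push(61): heap contents = [61]
push(13): heap contents = [13, 61]
pop() → 13: heap contents = [61]
pop() → 61: heap contents = []
push(97): heap contents = [97]
pop() → 97: heap contents = []
push(69): heap contents = [69]
push(21): heap contents = [21, 69]
push(19): heap contents = [19, 21, 69]
push(71): heap contents = [19, 21, 69, 71]
pop() → 19: heap contents = [21, 69, 71]
push(24): heap contents = [21, 24, 69, 71]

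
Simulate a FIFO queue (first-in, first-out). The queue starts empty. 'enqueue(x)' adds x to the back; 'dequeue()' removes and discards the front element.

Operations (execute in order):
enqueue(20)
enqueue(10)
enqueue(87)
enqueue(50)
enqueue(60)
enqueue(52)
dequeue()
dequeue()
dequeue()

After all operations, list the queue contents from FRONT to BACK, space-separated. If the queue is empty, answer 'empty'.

Answer: 50 60 52

Derivation:
enqueue(20): [20]
enqueue(10): [20, 10]
enqueue(87): [20, 10, 87]
enqueue(50): [20, 10, 87, 50]
enqueue(60): [20, 10, 87, 50, 60]
enqueue(52): [20, 10, 87, 50, 60, 52]
dequeue(): [10, 87, 50, 60, 52]
dequeue(): [87, 50, 60, 52]
dequeue(): [50, 60, 52]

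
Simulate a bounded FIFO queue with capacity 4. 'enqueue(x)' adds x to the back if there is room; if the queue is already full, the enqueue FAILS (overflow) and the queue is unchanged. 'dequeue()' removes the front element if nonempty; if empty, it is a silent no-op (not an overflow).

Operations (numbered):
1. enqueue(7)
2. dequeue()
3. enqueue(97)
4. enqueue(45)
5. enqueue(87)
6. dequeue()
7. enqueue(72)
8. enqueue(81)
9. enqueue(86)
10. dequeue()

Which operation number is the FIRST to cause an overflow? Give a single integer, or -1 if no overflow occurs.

Answer: 9

Derivation:
1. enqueue(7): size=1
2. dequeue(): size=0
3. enqueue(97): size=1
4. enqueue(45): size=2
5. enqueue(87): size=3
6. dequeue(): size=2
7. enqueue(72): size=3
8. enqueue(81): size=4
9. enqueue(86): size=4=cap → OVERFLOW (fail)
10. dequeue(): size=3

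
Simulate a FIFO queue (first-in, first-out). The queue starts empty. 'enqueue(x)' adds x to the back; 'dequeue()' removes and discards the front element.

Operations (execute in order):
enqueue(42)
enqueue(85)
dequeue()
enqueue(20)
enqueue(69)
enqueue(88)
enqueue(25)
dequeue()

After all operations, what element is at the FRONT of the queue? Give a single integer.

Answer: 20

Derivation:
enqueue(42): queue = [42]
enqueue(85): queue = [42, 85]
dequeue(): queue = [85]
enqueue(20): queue = [85, 20]
enqueue(69): queue = [85, 20, 69]
enqueue(88): queue = [85, 20, 69, 88]
enqueue(25): queue = [85, 20, 69, 88, 25]
dequeue(): queue = [20, 69, 88, 25]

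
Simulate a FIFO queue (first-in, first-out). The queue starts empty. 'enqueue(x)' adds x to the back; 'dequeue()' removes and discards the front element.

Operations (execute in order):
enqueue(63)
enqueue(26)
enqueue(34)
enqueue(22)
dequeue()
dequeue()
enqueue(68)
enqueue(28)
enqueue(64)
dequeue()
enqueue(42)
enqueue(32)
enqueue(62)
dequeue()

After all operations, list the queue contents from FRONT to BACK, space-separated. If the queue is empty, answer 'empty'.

Answer: 68 28 64 42 32 62

Derivation:
enqueue(63): [63]
enqueue(26): [63, 26]
enqueue(34): [63, 26, 34]
enqueue(22): [63, 26, 34, 22]
dequeue(): [26, 34, 22]
dequeue(): [34, 22]
enqueue(68): [34, 22, 68]
enqueue(28): [34, 22, 68, 28]
enqueue(64): [34, 22, 68, 28, 64]
dequeue(): [22, 68, 28, 64]
enqueue(42): [22, 68, 28, 64, 42]
enqueue(32): [22, 68, 28, 64, 42, 32]
enqueue(62): [22, 68, 28, 64, 42, 32, 62]
dequeue(): [68, 28, 64, 42, 32, 62]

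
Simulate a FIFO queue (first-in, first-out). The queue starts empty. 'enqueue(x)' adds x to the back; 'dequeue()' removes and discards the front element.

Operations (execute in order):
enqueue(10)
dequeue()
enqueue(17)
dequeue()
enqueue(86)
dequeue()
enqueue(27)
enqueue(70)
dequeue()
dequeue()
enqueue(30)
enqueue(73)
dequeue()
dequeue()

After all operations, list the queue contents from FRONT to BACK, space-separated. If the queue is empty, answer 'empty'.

Answer: empty

Derivation:
enqueue(10): [10]
dequeue(): []
enqueue(17): [17]
dequeue(): []
enqueue(86): [86]
dequeue(): []
enqueue(27): [27]
enqueue(70): [27, 70]
dequeue(): [70]
dequeue(): []
enqueue(30): [30]
enqueue(73): [30, 73]
dequeue(): [73]
dequeue(): []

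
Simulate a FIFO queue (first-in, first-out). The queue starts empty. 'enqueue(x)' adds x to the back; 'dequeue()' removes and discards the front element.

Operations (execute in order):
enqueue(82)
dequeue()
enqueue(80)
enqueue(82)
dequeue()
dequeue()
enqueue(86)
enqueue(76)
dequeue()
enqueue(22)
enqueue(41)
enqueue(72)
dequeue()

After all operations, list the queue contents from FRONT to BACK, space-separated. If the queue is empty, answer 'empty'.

Answer: 22 41 72

Derivation:
enqueue(82): [82]
dequeue(): []
enqueue(80): [80]
enqueue(82): [80, 82]
dequeue(): [82]
dequeue(): []
enqueue(86): [86]
enqueue(76): [86, 76]
dequeue(): [76]
enqueue(22): [76, 22]
enqueue(41): [76, 22, 41]
enqueue(72): [76, 22, 41, 72]
dequeue(): [22, 41, 72]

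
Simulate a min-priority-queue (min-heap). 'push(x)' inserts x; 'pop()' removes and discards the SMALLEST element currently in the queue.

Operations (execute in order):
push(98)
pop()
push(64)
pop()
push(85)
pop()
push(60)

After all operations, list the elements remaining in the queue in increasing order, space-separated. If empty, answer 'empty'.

push(98): heap contents = [98]
pop() → 98: heap contents = []
push(64): heap contents = [64]
pop() → 64: heap contents = []
push(85): heap contents = [85]
pop() → 85: heap contents = []
push(60): heap contents = [60]

Answer: 60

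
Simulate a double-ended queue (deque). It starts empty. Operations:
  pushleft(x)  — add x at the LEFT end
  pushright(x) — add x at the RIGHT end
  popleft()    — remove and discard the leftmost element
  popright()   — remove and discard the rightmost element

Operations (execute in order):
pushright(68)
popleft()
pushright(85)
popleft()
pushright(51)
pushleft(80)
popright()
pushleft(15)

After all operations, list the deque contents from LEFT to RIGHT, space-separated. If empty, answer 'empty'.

Answer: 15 80

Derivation:
pushright(68): [68]
popleft(): []
pushright(85): [85]
popleft(): []
pushright(51): [51]
pushleft(80): [80, 51]
popright(): [80]
pushleft(15): [15, 80]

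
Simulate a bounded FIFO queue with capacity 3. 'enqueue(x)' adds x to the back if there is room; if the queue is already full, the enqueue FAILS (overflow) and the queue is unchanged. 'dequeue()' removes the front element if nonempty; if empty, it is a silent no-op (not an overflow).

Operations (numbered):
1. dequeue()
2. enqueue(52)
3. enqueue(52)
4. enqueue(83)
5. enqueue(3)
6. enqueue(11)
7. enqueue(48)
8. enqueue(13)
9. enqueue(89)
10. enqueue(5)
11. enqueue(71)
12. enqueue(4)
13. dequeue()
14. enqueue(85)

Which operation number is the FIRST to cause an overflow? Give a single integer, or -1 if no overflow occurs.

Answer: 5

Derivation:
1. dequeue(): empty, no-op, size=0
2. enqueue(52): size=1
3. enqueue(52): size=2
4. enqueue(83): size=3
5. enqueue(3): size=3=cap → OVERFLOW (fail)
6. enqueue(11): size=3=cap → OVERFLOW (fail)
7. enqueue(48): size=3=cap → OVERFLOW (fail)
8. enqueue(13): size=3=cap → OVERFLOW (fail)
9. enqueue(89): size=3=cap → OVERFLOW (fail)
10. enqueue(5): size=3=cap → OVERFLOW (fail)
11. enqueue(71): size=3=cap → OVERFLOW (fail)
12. enqueue(4): size=3=cap → OVERFLOW (fail)
13. dequeue(): size=2
14. enqueue(85): size=3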